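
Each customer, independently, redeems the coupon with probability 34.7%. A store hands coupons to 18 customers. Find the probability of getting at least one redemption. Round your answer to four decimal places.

0.9995

P(at least one) = 1 − P(none) = 1 − (1 − 0.347)^18
= 1 − 0.000466 = 0.999534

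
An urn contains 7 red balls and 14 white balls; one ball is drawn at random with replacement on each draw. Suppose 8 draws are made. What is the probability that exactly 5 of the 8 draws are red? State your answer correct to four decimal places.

0.0683

X ~ Binomial(n=8, p=0.333333).
P(X=5) = C(8,5) · p^5 · (1−p)^3
= 56 · 0.0041152 · 0.2963 = 0.068282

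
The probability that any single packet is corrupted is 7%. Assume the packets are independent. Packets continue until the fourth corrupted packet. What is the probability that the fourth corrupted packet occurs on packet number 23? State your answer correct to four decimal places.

0.0093

Y = trial on which the fourth success occurs; negative binomial, r=4, p=0.07.
P(Y=23) = C(22,3) · p^4 · (1−p)^19
= 1540 · 2.401e-05 · 0.25187 = 0.009313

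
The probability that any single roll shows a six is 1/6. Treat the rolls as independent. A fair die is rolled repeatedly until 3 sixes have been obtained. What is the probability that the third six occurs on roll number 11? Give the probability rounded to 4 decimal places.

Y = trial on which the third success occurs; negative binomial, r=3, p=0.166667.
P(Y=11) = C(10,2) · p^3 · (1−p)^8
= 45 · 0.0046296 · 0.23257 = 0.048452

0.0485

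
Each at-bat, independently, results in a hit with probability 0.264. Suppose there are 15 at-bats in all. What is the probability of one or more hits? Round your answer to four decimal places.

P(at least one) = 1 − P(none) = 1 − (1 − 0.264)^15
= 1 − 0.010073 = 0.989927

0.9899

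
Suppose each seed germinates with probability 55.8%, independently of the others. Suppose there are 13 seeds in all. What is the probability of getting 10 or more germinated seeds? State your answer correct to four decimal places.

0.1029

X ~ Binomial(13, 0.558); P(X ≥ 10) = Σ C(13,k) p^k (1−p)^(13−k) over k:
  k=10: C(13,10)·0.558^10·0.442^3 = 0.072273
  k=11: C(13,11)·0.558^11·0.442^2 = 0.024884
  k=12: C(13,12)·0.558^12·0.442^1 = 0.005236
  k=13: C(13,13)·0.558^13·0.442^0 = 0.000508
Total = 0.102901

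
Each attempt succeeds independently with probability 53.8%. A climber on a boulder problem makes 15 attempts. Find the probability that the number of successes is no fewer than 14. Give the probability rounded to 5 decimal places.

X ~ Binomial(15, 0.538); P(X ≥ 14) = Σ C(15,k) p^k (1−p)^(15−k) over k:
  k=14: C(15,14)·0.538^14·0.462^1 = 0.0011795
  k=15: C(15,15)·0.538^15·0.462^0 = 0.0000916
Total = 0.0012710

0.00127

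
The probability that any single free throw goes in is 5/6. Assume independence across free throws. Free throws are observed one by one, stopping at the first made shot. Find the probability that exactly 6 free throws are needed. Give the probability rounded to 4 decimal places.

Geometric (trials to first success), p = 0.833333.
P(Y = 6) = (1−p)^5 · p = 0.0001286 · 0.833333 = 0.000107

0.0001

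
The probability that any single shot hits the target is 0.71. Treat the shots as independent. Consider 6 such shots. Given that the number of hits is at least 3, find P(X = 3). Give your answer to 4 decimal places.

0.1863

X ~ Binomial(6, 0.71). Want P(X=3 | X≥3) = P(X=3) / P(X≥3).
P(X=3) = C(6,3)·0.71^3·0.29^3 = 0.174582
P(X≥3) = 1 − 0.000595 − 0.008738 − 0.053481 = 0.937186
Ratio = 0.174582 / 0.937186 = 0.186283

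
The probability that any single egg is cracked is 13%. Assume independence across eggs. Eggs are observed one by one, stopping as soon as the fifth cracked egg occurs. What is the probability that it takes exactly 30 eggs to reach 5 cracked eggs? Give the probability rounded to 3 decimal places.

0.027

Y = trial on which the fifth success occurs; negative binomial, r=5, p=0.13.
P(Y=30) = C(29,4) · p^5 · (1−p)^25
= 23751 · 3.7129e-05 · 0.03076 = 0.02713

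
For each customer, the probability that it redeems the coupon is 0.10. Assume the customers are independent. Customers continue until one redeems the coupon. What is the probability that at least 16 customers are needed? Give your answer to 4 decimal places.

0.2059

Y = number of customers to the first success; geometric, p = 0.10.
P(Y > 15) = P(first 15 all fail) = (1−p)^15 = 0.205891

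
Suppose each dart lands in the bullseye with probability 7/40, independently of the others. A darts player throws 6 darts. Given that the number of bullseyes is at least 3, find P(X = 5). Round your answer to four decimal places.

X ~ Binomial(6, 0.175). Want P(X=5 | X≥3) = P(X=5) / P(X≥3).
P(X=5) = C(6,5)·0.175^5·0.825^1 = 0.000812
P(X≥3) = 1 − 0.315300 − 0.401291 − 0.212806 = 0.070604
Ratio = 0.000812 / 0.070604 = 0.011507

0.0115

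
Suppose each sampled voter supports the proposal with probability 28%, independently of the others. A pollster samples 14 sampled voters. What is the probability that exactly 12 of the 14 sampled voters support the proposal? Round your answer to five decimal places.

X ~ Binomial(n=14, p=0.28).
P(X=12) = C(14,12) · p^12 · (1−p)^2
= 91 · 2.3222e-07 · 0.5184 = 0.0000110

0.00001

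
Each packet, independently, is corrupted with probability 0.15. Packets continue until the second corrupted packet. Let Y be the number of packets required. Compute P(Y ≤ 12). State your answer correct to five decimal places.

0.55654

Finishing within 12 packets ⇔ at least 2 successes in the first 12. With X ~ Binomial(12, 0.15), P(Y ≤ 12) = 1 − P(X ≤ 1).
  k=0: C(12,0)·0.15^0·0.85^12 = 0.1422418
  k=1: C(12,1)·0.15^1·0.85^11 = 0.3012178
1 − 0.4434596 = 0.5565404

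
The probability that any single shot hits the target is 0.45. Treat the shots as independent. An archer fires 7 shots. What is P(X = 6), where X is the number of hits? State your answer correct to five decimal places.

0.03197

X ~ Binomial(n=7, p=0.45).
P(X=6) = C(7,6) · p^6 · (1−p)^1
= 7 · 0.0083038 · 0.55 = 0.0319695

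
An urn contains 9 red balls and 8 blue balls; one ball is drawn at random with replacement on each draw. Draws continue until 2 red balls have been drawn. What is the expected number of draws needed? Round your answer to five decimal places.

Y = total draws until the second success; negative binomial with r=2, p=0.529412.
E[Y] = r / p = 2 / 0.529412 = 3.7777778

3.77778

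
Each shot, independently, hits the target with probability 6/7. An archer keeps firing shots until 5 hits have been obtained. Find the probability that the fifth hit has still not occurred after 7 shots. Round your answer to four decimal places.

Needing more than 7 shots ⇔ fewer than 5 successes in the first 7. With X ~ Binomial(7, 0.857143), P(Y > 7) = P(X ≤ 4).
  k=0: C(7,0)·0.857143^0·0.142857^7 = 0.000001
  k=1: C(7,1)·0.857143^1·0.142857^6 = 0.000051
  k=2: C(7,2)·0.857143^2·0.142857^5 = 0.000918
  k=3: C(7,3)·0.857143^3·0.142857^4 = 0.009180
  k=4: C(7,4)·0.857143^4·0.142857^3 = 0.055079
P(X ≤ 4) = 0.065229

0.0652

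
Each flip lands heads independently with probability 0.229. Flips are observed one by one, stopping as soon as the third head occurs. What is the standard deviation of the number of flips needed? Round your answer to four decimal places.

6.6413

Y = total flips until the third success; negative binomial with r=3, p=0.229.
SD(Y) = √[r(1−p)/p²] = √(44.106710) = 6.641288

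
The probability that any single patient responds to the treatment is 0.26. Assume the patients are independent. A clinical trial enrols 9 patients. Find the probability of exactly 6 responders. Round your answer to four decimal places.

0.0105

X ~ Binomial(n=9, p=0.26).
P(X=6) = C(9,6) · p^6 · (1−p)^3
= 84 · 0.00030892 · 0.40522 = 0.010515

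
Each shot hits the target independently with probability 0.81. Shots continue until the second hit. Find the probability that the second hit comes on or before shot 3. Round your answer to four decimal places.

0.9054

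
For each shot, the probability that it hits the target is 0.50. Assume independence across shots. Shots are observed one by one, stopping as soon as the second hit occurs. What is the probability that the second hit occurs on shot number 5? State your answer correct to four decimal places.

Y = trial on which the second success occurs; negative binomial, r=2, p=0.50.
P(Y=5) = C(4,1) · p^2 · (1−p)^3
= 4 · 0.25 · 0.125 = 0.125000

0.1250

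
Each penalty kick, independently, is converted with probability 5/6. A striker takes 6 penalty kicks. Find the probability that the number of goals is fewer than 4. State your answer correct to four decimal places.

0.0623

X ~ Binomial(6, 0.833333); P(X ≤ 3) = Σ C(6,k) p^k (1−p)^(6−k) over k:
  k=0: C(6,0)·0.833333^0·0.166667^6 = 0.000021
  k=1: C(6,1)·0.833333^1·0.166667^5 = 0.000643
  k=2: C(6,2)·0.833333^2·0.166667^4 = 0.008038
  k=3: C(6,3)·0.833333^3·0.166667^3 = 0.053584
Total = 0.062286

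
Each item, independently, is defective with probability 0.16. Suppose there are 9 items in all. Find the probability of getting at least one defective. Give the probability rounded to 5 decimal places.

0.79178

P(at least one) = 1 − P(none) = 1 − (1 − 0.16)^9
= 1 − 0.2082157 = 0.7917843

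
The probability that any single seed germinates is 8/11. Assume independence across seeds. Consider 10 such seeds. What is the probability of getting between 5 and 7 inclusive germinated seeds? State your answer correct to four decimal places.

0.5112

X ~ Binomial(10, 0.727273); P(5 ≤ X ≤ 7) = Σ C(10,k) p^k (1−p)^(10−k) over k:
  k=5: C(10,5)·0.727273^5·0.272727^5 = 0.077362
  k=6: C(10,6)·0.727273^6·0.272727^4 = 0.171916
  k=7: C(10,7)·0.727273^7·0.272727^3 = 0.261968
Total = 0.511247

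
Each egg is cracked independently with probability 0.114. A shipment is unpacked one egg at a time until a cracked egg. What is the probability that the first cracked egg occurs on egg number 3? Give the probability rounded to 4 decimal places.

Geometric (trials to first success), p = 0.114.
P(Y = 3) = (1−p)^2 · p = 0.785 · 0.114 = 0.089490

0.0895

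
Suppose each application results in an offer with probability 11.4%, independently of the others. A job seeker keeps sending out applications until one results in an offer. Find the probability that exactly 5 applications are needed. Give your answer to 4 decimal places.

0.0702

Geometric (trials to first success), p = 0.114.
P(Y = 5) = (1−p)^4 · p = 0.61622 · 0.114 = 0.070249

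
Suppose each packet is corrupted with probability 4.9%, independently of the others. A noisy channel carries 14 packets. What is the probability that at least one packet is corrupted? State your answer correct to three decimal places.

0.505

P(at least one) = 1 − P(none) = 1 − (1 − 0.049)^14
= 1 − 0.49491 = 0.50509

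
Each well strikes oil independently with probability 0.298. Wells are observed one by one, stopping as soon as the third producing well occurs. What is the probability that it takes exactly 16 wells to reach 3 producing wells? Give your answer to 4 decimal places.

0.0279

Y = trial on which the third success occurs; negative binomial, r=3, p=0.298.
P(Y=16) = C(15,2) · p^3 · (1−p)^13
= 105 · 0.026464 · 0.010055 = 0.027940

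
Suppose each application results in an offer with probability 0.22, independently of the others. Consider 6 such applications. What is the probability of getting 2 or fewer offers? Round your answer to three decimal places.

0.875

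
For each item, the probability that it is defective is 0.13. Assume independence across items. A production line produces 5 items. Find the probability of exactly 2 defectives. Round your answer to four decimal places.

0.1113

X ~ Binomial(n=5, p=0.13).
P(X=2) = C(5,2) · p^2 · (1−p)^3
= 10 · 0.0169 · 0.6585 = 0.111287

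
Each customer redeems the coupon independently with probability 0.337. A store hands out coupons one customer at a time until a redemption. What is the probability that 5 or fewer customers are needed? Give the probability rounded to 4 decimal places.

Y = number of customers to the first success; geometric, p = 0.337.
P(Y ≤ 5) = 1 − (1−p)^5 = 1 − 0.128105 = 0.871895

0.8719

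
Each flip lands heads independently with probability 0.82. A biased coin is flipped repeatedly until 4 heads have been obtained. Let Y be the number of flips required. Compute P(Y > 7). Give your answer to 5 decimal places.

0.02313

Needing more than 7 flips ⇔ fewer than 4 successes in the first 7. With X ~ Binomial(7, 0.82), P(Y > 7) = P(X ≤ 3).
  k=0: C(7,0)·0.82^0·0.18^7 = 0.0000061
  k=1: C(7,1)·0.82^1·0.18^6 = 0.0001952
  k=2: C(7,2)·0.82^2·0.18^5 = 0.0026681
  k=3: C(7,3)·0.82^3·0.18^4 = 0.0202581
P(X ≤ 3) = 0.0231276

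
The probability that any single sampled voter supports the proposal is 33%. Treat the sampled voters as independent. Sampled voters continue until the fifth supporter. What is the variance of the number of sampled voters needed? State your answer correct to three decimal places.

30.762

Y = total sampled voters until the fifth success; negative binomial with r=5, p=0.33.
Var(Y) = r(1−p)/p² = 5·0.67 / 0.33² = 30.76217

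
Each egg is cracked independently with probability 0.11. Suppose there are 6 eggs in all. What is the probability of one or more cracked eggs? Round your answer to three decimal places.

0.503

P(at least one) = 1 − P(none) = 1 − (1 − 0.11)^6
= 1 − 0.49698 = 0.50302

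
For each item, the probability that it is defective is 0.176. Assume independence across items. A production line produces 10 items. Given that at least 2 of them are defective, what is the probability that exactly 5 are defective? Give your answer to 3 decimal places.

0.030

X ~ Binomial(10, 0.176). Want P(X=5 | X≥2) = P(X=5) / P(X≥2).
P(X=5) = C(10,5)·0.176^5·0.824^5 = 0.01617
P(X≥2) = 1 − 0.14430 − 0.30822 = 0.54748
Ratio = 0.01617 / 0.54748 = 0.02953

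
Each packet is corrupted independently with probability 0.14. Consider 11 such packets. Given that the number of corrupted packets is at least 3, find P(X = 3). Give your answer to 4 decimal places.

0.7075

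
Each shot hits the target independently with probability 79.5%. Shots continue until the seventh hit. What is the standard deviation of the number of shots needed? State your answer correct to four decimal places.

1.5068

Y = total shots until the seventh success; negative binomial with r=7, p=0.795.
SD(Y) = √[r(1−p)/p²] = √(2.270480) = 1.506811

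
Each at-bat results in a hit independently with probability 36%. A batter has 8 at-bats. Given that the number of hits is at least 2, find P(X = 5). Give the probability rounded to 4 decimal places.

0.1050

X ~ Binomial(8, 0.36). Want P(X=5 | X≥2) = P(X=5) / P(X≥2).
P(X=5) = C(8,5)·0.36^5·0.64^3 = 0.088765
P(X≥2) = 1 − 0.028147 − 0.126664 = 0.845189
Ratio = 0.088765 / 0.845189 = 0.105024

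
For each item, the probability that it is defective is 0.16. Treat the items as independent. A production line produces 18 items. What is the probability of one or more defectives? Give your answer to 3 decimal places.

P(at least one) = 1 − P(none) = 1 − (1 − 0.16)^18
= 1 − 0.04335 = 0.95665

0.957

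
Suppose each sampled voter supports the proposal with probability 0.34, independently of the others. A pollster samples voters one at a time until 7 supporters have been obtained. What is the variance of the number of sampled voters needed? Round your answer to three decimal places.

Y = total sampled voters until the seventh success; negative binomial with r=7, p=0.34.
Var(Y) = r(1−p)/p² = 7·0.66 / 0.34² = 39.96540

39.965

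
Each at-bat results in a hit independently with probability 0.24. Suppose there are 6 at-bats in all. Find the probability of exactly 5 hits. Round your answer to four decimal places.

X ~ Binomial(n=6, p=0.24).
P(X=5) = C(6,5) · p^5 · (1−p)^1
= 6 · 0.00079626 · 0.76 = 0.003631

0.0036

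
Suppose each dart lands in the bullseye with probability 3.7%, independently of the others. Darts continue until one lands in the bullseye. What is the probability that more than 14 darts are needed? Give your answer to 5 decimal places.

Y = number of darts to the first success; geometric, p = 0.037.
P(Y > 14) = P(first 14 all fail) = (1−p)^14 = 0.5898859

0.58989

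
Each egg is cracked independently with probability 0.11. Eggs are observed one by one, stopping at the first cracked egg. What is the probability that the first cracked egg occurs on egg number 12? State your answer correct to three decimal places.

Geometric (trials to first success), p = 0.11.
P(Y = 12) = (1−p)^11 · p = 0.27752 · 0.11 = 0.03053

0.031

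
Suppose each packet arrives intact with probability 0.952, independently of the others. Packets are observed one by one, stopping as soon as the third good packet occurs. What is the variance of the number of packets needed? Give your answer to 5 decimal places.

Y = total packets until the third success; negative binomial with r=3, p=0.952.
Var(Y) = r(1−p)/p² = 3·0.048 / 0.952² = 0.1588871

0.15889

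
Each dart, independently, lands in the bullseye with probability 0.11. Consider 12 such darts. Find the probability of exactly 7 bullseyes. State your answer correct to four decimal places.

X ~ Binomial(n=12, p=0.11).
P(X=7) = C(12,7) · p^7 · (1−p)^5
= 792 · 1.9487e-07 · 0.55841 = 0.000086

0.0001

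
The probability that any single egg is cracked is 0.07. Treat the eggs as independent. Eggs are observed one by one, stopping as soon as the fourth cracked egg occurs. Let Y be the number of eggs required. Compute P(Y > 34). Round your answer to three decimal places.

Needing more than 34 eggs ⇔ fewer than 4 successes in the first 34. With X ~ Binomial(34, 0.07), P(Y > 34) = P(X ≤ 3).
  k=0: C(34,0)·0.07^0·0.93^34 = 0.08480
  k=1: C(34,1)·0.07^1·0.93^33 = 0.21703
  k=2: C(34,2)·0.07^2·0.93^32 = 0.26953
  k=3: C(34,3)·0.07^3·0.93^31 = 0.21640
P(X ≤ 3) = 0.78777

0.788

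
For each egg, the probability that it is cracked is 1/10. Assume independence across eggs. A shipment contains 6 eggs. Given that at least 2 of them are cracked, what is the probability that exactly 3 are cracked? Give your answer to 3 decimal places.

0.128

X ~ Binomial(6, 0.10). Want P(X=3 | X≥2) = P(X=3) / P(X≥2).
P(X=3) = C(6,3)·0.10^3·0.90^3 = 0.01458
P(X≥2) = 1 − 0.53144 − 0.35429 = 0.11427
Ratio = 0.01458 / 0.11427 = 0.12760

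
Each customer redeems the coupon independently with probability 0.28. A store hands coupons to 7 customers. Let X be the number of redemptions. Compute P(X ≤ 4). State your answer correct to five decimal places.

0.97870

X ~ Binomial(7, 0.28); P(X ≤ 4) = Σ C(7,k) p^k (1−p)^(7−k) over k:
  k=0: C(7,0)·0.28^0·0.72^7 = 0.1003061
  k=1: C(7,1)·0.28^1·0.72^6 = 0.2730556
  k=2: C(7,2)·0.28^2·0.72^5 = 0.3185648
  k=3: C(7,3)·0.28^3·0.72^4 = 0.2064772
  k=4: C(7,4)·0.28^4·0.72^3 = 0.0802967
Total = 0.9787004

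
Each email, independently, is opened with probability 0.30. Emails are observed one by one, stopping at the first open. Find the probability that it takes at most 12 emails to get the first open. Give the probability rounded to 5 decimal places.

0.98616

Y = number of emails to the first success; geometric, p = 0.30.
P(Y ≤ 12) = 1 − (1−p)^12 = 1 − 0.0138413 = 0.9861587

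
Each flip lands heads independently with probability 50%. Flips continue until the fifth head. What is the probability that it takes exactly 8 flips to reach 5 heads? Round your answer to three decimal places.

0.137

Y = trial on which the fifth success occurs; negative binomial, r=5, p=0.50.
P(Y=8) = C(7,4) · p^5 · (1−p)^3
= 35 · 0.03125 · 0.125 = 0.13672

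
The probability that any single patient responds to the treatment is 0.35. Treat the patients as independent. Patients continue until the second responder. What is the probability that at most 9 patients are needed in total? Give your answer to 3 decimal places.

Finishing within 9 patients ⇔ at least 2 successes in the first 9. With X ~ Binomial(9, 0.35), P(Y ≤ 9) = 1 − P(X ≤ 1).
  k=0: C(9,0)·0.35^0·0.65^9 = 0.02071
  k=1: C(9,1)·0.35^1·0.65^8 = 0.10037
1 − 0.12109 = 0.87891

0.879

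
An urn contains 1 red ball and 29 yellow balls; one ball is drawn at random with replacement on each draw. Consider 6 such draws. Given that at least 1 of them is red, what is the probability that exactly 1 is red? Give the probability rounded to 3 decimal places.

0.917

X ~ Binomial(6, 0.033333). Want P(X=1 | X≥1) = P(X=1) / P(X≥1).
P(X=1) = C(6,1)·0.033333^1·0.966667^5 = 0.16882
P(X≥1) = 1 − 0.81594 = 0.18406
Ratio = 0.16882 / 0.18406 = 0.91720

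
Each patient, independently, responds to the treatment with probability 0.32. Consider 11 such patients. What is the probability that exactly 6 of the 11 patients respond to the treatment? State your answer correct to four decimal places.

0.0721

X ~ Binomial(n=11, p=0.32).
P(X=6) = C(11,6) · p^6 · (1−p)^5
= 462 · 0.0010737 · 0.14539 = 0.072125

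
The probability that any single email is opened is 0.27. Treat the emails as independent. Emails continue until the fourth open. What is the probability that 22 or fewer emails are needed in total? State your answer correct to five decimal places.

Finishing within 22 emails ⇔ at least 4 successes in the first 22. With X ~ Binomial(22, 0.27), P(Y ≤ 22) = 1 − P(X ≤ 3).
  k=0: C(22,0)·0.27^0·0.73^22 = 0.0009842
  k=1: C(22,1)·0.27^1·0.73^21 = 0.0080088
  k=2: C(22,2)·0.27^2·0.73^20 = 0.0311026
  k=3: C(22,3)·0.27^3·0.73^19 = 0.0766913
1 − 0.1167870 = 0.8832130

0.88321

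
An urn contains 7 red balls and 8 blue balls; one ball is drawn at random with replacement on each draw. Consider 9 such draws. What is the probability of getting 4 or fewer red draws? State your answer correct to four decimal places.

X ~ Binomial(9, 0.466667); P(X ≤ 4) = Σ C(9,k) p^k (1−p)^(9−k) over k:
  k=0: C(9,0)·0.466667^0·0.533333^9 = 0.003491
  k=1: C(9,1)·0.466667^1·0.533333^8 = 0.027494
  k=2: C(9,2)·0.466667^2·0.533333^7 = 0.096229
  k=3: C(9,3)·0.466667^3·0.533333^6 = 0.196468
  k=4: C(9,4)·0.466667^4·0.533333^5 = 0.257864
Total = 0.581547

0.5815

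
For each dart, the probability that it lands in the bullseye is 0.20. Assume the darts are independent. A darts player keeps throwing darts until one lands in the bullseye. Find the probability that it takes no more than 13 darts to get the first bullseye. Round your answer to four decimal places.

0.9450

Y = number of darts to the first success; geometric, p = 0.20.
P(Y ≤ 13) = 1 − (1−p)^13 = 1 − 0.054976 = 0.945024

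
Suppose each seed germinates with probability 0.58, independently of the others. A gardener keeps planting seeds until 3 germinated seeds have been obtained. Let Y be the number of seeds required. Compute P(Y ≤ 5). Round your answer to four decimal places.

0.6475

Finishing within 5 seeds ⇔ at least 3 successes in the first 5. With X ~ Binomial(5, 0.58), P(Y ≤ 5) = 1 − P(X ≤ 2).
  k=0: C(5,0)·0.58^0·0.42^5 = 0.013069
  k=1: C(5,1)·0.58^1·0.42^4 = 0.090239
  k=2: C(5,2)·0.58^2·0.42^3 = 0.249232
1 − 0.352540 = 0.647460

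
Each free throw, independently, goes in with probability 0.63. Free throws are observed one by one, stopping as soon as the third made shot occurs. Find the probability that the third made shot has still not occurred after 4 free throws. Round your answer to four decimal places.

0.4724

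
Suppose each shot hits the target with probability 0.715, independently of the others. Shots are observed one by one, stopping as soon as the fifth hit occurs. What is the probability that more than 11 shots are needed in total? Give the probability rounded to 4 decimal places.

0.0162

Needing more than 11 shots ⇔ fewer than 5 successes in the first 11. With X ~ Binomial(11, 0.715), P(Y > 11) = P(X ≤ 4).
  k=0: C(11,0)·0.715^0·0.285^11 = 0.000001
  k=1: C(11,1)·0.715^1·0.285^10 = 0.000028
  k=2: C(11,2)·0.715^2·0.285^9 = 0.000349
  k=3: C(11,3)·0.715^3·0.285^8 = 0.002625
  k=4: C(11,4)·0.715^4·0.285^7 = 0.013172
P(X ≤ 4) = 0.016175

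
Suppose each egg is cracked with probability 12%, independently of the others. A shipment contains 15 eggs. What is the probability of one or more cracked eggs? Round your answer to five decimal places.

P(at least one) = 1 − P(none) = 1 − (1 − 0.12)^15
= 1 − 0.1469739 = 0.8530261

0.85303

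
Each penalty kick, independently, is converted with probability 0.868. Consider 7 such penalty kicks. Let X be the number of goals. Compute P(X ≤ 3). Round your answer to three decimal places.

X ~ Binomial(7, 0.868); P(X ≤ 3) = Σ C(7,k) p^k (1−p)^(7−k) over k:
  k=0: C(7,0)·0.868^0·0.132^7 = 0.00000
  k=1: C(7,1)·0.868^1·0.132^6 = 0.00003
  k=2: C(7,2)·0.868^2·0.132^5 = 0.00063
  k=3: C(7,3)·0.868^3·0.132^4 = 0.00695
Total = 0.00762

0.008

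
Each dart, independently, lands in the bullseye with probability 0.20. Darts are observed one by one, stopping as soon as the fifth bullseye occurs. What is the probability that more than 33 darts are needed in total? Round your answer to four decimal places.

0.1821

Needing more than 33 darts ⇔ fewer than 5 successes in the first 33. With X ~ Binomial(33, 0.20), P(Y > 33) = P(X ≤ 4).
  k=0: C(33,0)·0.20^0·0.80^33 = 0.000634
  k=1: C(33,1)·0.20^1·0.80^32 = 0.005229
  k=2: C(33,2)·0.20^2·0.80^31 = 0.020916
  k=3: C(33,3)·0.20^3·0.80^30 = 0.054034
  k=4: C(33,4)·0.20^4·0.80^29 = 0.101313
P(X ≤ 4) = 0.182126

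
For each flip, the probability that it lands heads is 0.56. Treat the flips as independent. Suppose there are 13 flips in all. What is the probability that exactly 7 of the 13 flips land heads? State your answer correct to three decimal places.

X ~ Binomial(n=13, p=0.56).
P(X=7) = C(13,7) · p^7 · (1−p)^6
= 1716 · 0.017271 · 0.0072563 = 0.21505

0.215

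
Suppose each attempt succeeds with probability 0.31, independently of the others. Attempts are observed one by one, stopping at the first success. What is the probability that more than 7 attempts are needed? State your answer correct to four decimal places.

Y = number of attempts to the first success; geometric, p = 0.31.
P(Y > 7) = P(first 7 all fail) = (1−p)^7 = 0.074464

0.0745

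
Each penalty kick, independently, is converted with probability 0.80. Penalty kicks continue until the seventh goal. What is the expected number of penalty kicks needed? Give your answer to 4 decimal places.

8.7500

Y = total penalty kicks until the seventh success; negative binomial with r=7, p=0.80.
E[Y] = r / p = 7 / 0.80 = 8.750000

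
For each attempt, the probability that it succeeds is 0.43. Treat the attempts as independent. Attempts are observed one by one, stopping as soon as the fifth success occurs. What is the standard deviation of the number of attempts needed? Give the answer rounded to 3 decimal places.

3.926

Y = total attempts until the fifth success; negative binomial with r=5, p=0.43.
SD(Y) = √[r(1−p)/p²] = √(15.41374) = 3.92603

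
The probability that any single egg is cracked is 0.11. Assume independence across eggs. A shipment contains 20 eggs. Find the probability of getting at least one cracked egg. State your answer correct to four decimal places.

P(at least one) = 1 − P(none) = 1 − (1 − 0.11)^20
= 1 − 0.097230 = 0.902770

0.9028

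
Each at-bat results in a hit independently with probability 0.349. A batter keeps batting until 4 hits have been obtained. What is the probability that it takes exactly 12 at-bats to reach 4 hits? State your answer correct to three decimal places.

0.079

Y = trial on which the fourth success occurs; negative binomial, r=4, p=0.349.
P(Y=12) = C(11,3) · p^4 · (1−p)^8
= 165 · 0.014835 · 0.032259 = 0.07896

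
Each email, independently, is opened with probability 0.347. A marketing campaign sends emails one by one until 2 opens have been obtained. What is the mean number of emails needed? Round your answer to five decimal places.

5.76369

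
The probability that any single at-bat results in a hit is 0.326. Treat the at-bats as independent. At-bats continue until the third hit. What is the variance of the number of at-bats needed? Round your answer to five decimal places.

19.02593

Y = total at-bats until the third success; negative binomial with r=3, p=0.326.
Var(Y) = r(1−p)/p² = 3·0.674 / 0.326² = 19.0259325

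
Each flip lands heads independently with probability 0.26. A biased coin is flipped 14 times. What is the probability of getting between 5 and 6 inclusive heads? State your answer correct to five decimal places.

0.24169

X ~ Binomial(14, 0.26); P(5 ≤ X ≤ 6) = Σ C(14,k) p^k (1−p)^(14−k) over k:
  k=5: C(14,5)·0.26^5·0.74^9 = 0.1582764
  k=6: C(14,6)·0.26^6·0.74^8 = 0.0834160
Total = 0.2416924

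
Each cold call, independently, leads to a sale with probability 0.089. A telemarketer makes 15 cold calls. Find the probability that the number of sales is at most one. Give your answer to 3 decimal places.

0.609

X ~ Binomial(15, 0.089); P(X ≤ 1) = Σ C(15,k) p^k (1−p)^(15−k) over k:
  k=0: C(15,0)·0.089^0·0.911^15 = 0.24704
  k=1: C(15,1)·0.089^1·0.911^14 = 0.36202
Total = 0.60907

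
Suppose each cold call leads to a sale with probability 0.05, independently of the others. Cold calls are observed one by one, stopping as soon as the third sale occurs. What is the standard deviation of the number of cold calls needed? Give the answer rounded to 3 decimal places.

Y = total cold calls until the third success; negative binomial with r=3, p=0.05.
SD(Y) = √[r(1−p)/p²] = √(1140.00000) = 33.76389

33.764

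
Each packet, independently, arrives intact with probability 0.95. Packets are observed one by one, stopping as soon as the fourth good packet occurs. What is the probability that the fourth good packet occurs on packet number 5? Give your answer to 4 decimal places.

0.1629

Y = trial on which the fourth success occurs; negative binomial, r=4, p=0.95.
P(Y=5) = C(4,3) · p^4 · (1−p)^1
= 4 · 0.81451 · 0.05 = 0.162901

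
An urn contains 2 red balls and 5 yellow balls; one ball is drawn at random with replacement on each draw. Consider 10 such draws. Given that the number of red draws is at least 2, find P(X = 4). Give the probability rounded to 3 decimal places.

X ~ Binomial(10, 0.285714). Want P(X=4 | X≥2) = P(X=4) / P(X≥2).
P(X=4) = C(10,4)·0.285714^4·0.714286^6 = 0.18586
P(X≥2) = 1 − 0.03457 − 0.13829 = 0.82714
Ratio = 0.18586 / 0.82714 = 0.22470

0.225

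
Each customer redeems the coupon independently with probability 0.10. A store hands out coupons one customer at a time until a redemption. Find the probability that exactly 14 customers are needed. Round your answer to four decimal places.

Geometric (trials to first success), p = 0.10.
P(Y = 14) = (1−p)^13 · p = 0.25419 · 0.10 = 0.025419

0.0254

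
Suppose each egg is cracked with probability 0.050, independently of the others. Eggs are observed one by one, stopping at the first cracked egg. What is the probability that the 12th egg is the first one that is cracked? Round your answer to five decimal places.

0.02844

Geometric (trials to first success), p = 0.05.
P(Y = 12) = (1−p)^11 · p = 0.5688 · 0.05 = 0.0284400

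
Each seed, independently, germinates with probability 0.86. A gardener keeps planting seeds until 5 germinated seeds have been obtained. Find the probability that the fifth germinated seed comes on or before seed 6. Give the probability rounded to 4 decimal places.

0.7997

Finishing within 6 seeds ⇔ at least 5 successes in the first 6. With X ~ Binomial(6, 0.86), P(Y ≤ 6) = 1 − P(X ≤ 4).
  k=0: C(6,0)·0.86^0·0.14^6 = 0.000008
  k=1: C(6,1)·0.86^1·0.14^5 = 0.000278
  k=2: C(6,2)·0.86^2·0.14^4 = 0.004262
  k=3: C(6,3)·0.86^3·0.14^3 = 0.034907
  k=4: C(6,4)·0.86^4·0.14^2 = 0.160820
1 − 0.200274 = 0.799726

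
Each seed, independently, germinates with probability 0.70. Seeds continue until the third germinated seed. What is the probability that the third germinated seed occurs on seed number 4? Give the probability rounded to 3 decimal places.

Y = trial on which the third success occurs; negative binomial, r=3, p=0.70.
P(Y=4) = C(3,2) · p^3 · (1−p)^1
= 3 · 0.343 · 0.3 = 0.30870

0.309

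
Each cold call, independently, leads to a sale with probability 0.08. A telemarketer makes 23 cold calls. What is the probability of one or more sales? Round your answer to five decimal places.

0.85307

P(at least one) = 1 − P(none) = 1 − (1 − 0.08)^23
= 1 − 0.1469332 = 0.8530668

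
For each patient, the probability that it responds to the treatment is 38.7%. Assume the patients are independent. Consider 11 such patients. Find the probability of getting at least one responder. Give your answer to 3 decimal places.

0.995

P(at least one) = 1 − P(none) = 1 − (1 − 0.387)^11
= 1 − 0.00459 = 0.99541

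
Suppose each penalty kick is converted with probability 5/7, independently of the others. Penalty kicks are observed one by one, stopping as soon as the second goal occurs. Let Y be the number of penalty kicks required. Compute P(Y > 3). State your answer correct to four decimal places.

Needing more than 3 penalty kicks ⇔ fewer than 2 successes in the first 3. With X ~ Binomial(3, 0.714286), P(Y > 3) = P(X ≤ 1).
  k=0: C(3,0)·0.714286^0·0.285714^3 = 0.023324
  k=1: C(3,1)·0.714286^1·0.285714^2 = 0.174927
P(X ≤ 1) = 0.198251

0.1983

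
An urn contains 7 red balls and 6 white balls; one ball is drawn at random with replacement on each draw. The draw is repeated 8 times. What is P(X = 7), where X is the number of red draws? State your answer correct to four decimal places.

X ~ Binomial(n=8, p=0.538462).
P(X=7) = C(8,7) · p^7 · (1−p)^1
= 8 · 0.013125 · 0.46154 = 0.048460

0.0485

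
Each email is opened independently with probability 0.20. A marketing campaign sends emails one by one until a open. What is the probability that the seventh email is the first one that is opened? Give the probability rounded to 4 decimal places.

Geometric (trials to first success), p = 0.20.
P(Y = 7) = (1−p)^6 · p = 0.26214 · 0.20 = 0.052429

0.0524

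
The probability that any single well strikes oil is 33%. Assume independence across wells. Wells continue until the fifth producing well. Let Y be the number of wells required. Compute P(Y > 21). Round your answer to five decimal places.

Needing more than 21 wells ⇔ fewer than 5 successes in the first 21. With X ~ Binomial(21, 0.33), P(Y > 21) = P(X ≤ 4).
  k=0: C(21,0)·0.33^0·0.67^21 = 0.0002226
  k=1: C(21,1)·0.33^1·0.67^20 = 0.0023027
  k=2: C(21,2)·0.33^2·0.67^19 = 0.0113414
  k=3: C(21,3)·0.33^3·0.67^18 = 0.0353785
  k=4: C(21,4)·0.33^4·0.67^17 = 0.0784136
P(X ≤ 4) = 0.1276589

0.12766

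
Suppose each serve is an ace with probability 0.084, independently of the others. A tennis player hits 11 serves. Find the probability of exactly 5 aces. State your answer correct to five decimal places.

0.00114

X ~ Binomial(n=11, p=0.084).
P(X=5) = C(11,5) · p^5 · (1−p)^6
= 462 · 4.1821e-06 · 0.59071 = 0.0011413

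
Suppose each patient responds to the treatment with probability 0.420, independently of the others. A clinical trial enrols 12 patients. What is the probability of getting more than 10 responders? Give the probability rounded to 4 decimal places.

0.0005

X ~ Binomial(12, 0.42); P(X ≥ 11) = Σ C(12,k) p^k (1−p)^(12−k) over k:
  k=11: C(12,11)·0.42^11·0.58^1 = 0.000499
  k=12: C(12,12)·0.42^12·0.58^0 = 0.000030
Total = 0.000529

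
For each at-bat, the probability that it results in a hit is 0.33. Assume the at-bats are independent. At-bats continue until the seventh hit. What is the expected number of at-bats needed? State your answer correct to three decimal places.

21.212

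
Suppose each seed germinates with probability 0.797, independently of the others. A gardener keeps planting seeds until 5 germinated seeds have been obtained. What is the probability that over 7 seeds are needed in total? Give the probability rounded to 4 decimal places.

Needing more than 7 seeds ⇔ fewer than 5 successes in the first 7. With X ~ Binomial(7, 0.797), P(Y > 7) = P(X ≤ 4).
  k=0: C(7,0)·0.797^0·0.203^7 = 0.000014
  k=1: C(7,1)·0.797^1·0.203^6 = 0.000390
  k=2: C(7,2)·0.797^2·0.203^5 = 0.004598
  k=3: C(7,3)·0.797^3·0.203^4 = 0.030090
  k=4: C(7,4)·0.797^4·0.203^3 = 0.118138
P(X ≤ 4) = 0.153231

0.1532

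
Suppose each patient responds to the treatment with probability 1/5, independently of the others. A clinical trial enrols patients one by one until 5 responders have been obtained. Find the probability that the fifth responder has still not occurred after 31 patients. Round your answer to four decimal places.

0.2287

Needing more than 31 patients ⇔ fewer than 5 successes in the first 31. With X ~ Binomial(31, 0.20), P(Y > 31) = P(X ≤ 4).
  k=0: C(31,0)·0.20^0·0.80^31 = 0.000990
  k=1: C(31,1)·0.20^1·0.80^30 = 0.007675
  k=2: C(31,2)·0.20^2·0.80^29 = 0.028782
  k=3: C(31,3)·0.20^3·0.80^28 = 0.069557
  k=4: C(31,4)·0.20^4·0.80^27 = 0.121724
P(X ≤ 4) = 0.228729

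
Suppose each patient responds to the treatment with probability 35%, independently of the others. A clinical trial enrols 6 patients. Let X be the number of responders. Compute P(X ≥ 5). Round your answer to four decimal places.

X ~ Binomial(6, 0.35); P(X ≥ 5) = Σ C(6,k) p^k (1−p)^(6−k) over k:
  k=5: C(6,5)·0.35^5·0.65^1 = 0.020484
  k=6: C(6,6)·0.35^6·0.65^0 = 0.001838
Total = 0.022322

0.0223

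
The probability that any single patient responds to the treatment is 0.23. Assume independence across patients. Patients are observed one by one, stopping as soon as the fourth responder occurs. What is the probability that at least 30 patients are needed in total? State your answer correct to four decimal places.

0.0732

Needing more than 29 patients ⇔ fewer than 4 successes in the first 29. With X ~ Binomial(29, 0.23), P(Y > 29) = P(X ≤ 3).
  k=0: C(29,0)·0.23^0·0.77^29 = 0.000511
  k=1: C(29,1)·0.23^1·0.77^28 = 0.004425
  k=2: C(29,2)·0.23^2·0.77^27 = 0.018503
  k=3: C(29,3)·0.23^3·0.77^26 = 0.049741
P(X ≤ 3) = 0.073178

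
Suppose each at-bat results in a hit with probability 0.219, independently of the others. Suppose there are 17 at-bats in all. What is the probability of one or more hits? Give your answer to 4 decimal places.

0.9850

P(at least one) = 1 − P(none) = 1 − (1 − 0.219)^17
= 1 − 0.014965 = 0.985035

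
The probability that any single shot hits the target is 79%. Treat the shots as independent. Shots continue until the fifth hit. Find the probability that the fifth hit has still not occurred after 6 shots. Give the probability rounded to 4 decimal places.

0.3692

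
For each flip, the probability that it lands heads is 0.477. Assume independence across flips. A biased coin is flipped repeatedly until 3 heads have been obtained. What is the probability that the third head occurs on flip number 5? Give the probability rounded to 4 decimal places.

Y = trial on which the third success occurs; negative binomial, r=3, p=0.477.
P(Y=5) = C(4,2) · p^3 · (1−p)^2
= 6 · 0.10853 · 0.27353 = 0.178119

0.1781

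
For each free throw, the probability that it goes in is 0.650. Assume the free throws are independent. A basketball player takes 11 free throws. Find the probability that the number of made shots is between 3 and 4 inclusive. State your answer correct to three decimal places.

0.048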